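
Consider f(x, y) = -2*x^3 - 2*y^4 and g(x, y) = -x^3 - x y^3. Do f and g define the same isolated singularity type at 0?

No.

The Hessian of f at 0 has rank 0. Corank 2; j^3 = -2*x^3 is a perfect cube, so E-series; the 4-jet and mu = 6 give E_6. The Hessian of g at 0 has rank 0. Corank 2; j^3 = -x^3 is a perfect cube, so E-series; the 4-jet and mu = 7 give E_7. f is E_6 but g is E_7, hence not right-equivalent.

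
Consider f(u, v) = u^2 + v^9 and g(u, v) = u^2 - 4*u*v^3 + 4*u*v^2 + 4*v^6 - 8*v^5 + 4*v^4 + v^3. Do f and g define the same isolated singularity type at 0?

The Hessian of f at 0 is [[2, 0], [0, 0]] with rank 1, so corank 1. A Groebner basis of the Jacobian ideal J(f) in C{u,v} is {v^8, u}; counting standard monomials gives mu = 8. Corank 1: A-series; mu = 8 gives A_8. The Hessian of g at 0 is [[2, 0], [0, 0]] with rank 1, so corank 1. A Groebner basis of the Jacobian ideal J(g) in C{u,v} is {v^2, u}; counting standard monomials gives mu = 2. Corank 1: A-series; mu = 2 gives A_2. f is A_8 but g is A_2, hence not right-equivalent.

No.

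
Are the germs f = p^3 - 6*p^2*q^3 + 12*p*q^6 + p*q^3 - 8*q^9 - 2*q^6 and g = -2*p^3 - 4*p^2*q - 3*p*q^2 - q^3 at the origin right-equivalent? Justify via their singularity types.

The Hessian of f at 0 has rank 0. Corank 2; j^3 = p^3 is a perfect cube, so E-series; the 4-jet and mu = 7 give E_7. The Hessian of g at 0 has rank 0. Corank 2; j^3 = -(p + q)*(2*p^2 + 2*p*q + q^2) splits into three distinct lines over C (the quadratic factor has nonzero discriminant), so D_4. f is E_7 but g is D_4, hence not right-equivalent.

No.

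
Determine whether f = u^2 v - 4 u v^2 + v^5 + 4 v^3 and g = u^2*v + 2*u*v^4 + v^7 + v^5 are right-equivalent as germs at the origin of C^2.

Yes.

The Hessian of f at 0 is [[0, 0], [0, 0]] with rank 0, so corank 2. A Groebner basis of the Jacobian ideal J(f) in C{u,v} is {u^2/5 + v^4 - 4*v^2/5, u^3 - 8*v^3, u*v - 2*v^2}; counting standard monomials gives mu = 6. Corank 2; j^3 = v*(u - 2*v)^2 has shape L^2 M (L != M), so D-series; mu = 6 gives D_6. The Hessian of g at 0 is [[0, 0], [0, 0]] with rank 0, so corank 2. A Groebner basis of the Jacobian ideal J(g) in C{u,v} is {u*v + v^4, u*v^2, u^2 - 5*u*v}; counting standard monomials gives mu = 6. Corank 2; j^3 = u^2*v has shape L^2 M (L != M), so D-series; mu = 6 gives D_6. Both have type D_6, hence right-equivalent.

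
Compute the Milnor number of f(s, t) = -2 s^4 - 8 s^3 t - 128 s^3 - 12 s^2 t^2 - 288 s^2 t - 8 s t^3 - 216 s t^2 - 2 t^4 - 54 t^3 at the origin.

6

The Hessian of f at 0 is [[0, 0], [0, 0]] with rank 0, so corank 2. A Groebner basis of the Jacobian ideal J(f) in C{s,t} is {t^4, s*t^2 + 5*t^3/6, s^2 + 3*s*t/2 + 9*t^2/16}; counting standard monomials gives mu = 6. Corank 2; j^3 = -2*(4*s + 3*t)^3 is a perfect cube, so E-series; the 4-jet and mu = 6 give E_6.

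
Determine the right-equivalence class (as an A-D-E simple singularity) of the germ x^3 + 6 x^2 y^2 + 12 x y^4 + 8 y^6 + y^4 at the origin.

E6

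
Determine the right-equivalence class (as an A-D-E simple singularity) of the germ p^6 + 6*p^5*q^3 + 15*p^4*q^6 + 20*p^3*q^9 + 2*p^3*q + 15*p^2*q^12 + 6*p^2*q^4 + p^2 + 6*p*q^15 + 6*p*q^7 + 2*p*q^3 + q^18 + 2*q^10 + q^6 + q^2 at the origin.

A_1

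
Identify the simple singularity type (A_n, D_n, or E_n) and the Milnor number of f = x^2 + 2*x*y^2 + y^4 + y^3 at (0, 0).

Type A_2, Milnor number mu = 2.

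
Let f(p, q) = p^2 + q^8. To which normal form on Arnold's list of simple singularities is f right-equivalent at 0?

A_7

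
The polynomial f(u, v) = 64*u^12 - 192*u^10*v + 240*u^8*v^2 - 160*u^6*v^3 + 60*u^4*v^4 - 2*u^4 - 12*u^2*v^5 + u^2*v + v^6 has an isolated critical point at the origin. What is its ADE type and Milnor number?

Type D_7, Milnor number mu = 7.

The Hessian of f at 0 has rank 0. Corank 2; j^3 = u^2*v has shape L^2 M (L != M), so D-series; mu = 7 gives D_7.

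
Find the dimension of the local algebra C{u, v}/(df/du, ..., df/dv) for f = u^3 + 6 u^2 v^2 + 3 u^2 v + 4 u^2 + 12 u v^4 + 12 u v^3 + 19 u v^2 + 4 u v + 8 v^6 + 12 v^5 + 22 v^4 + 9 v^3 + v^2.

2

The Hessian of f at 0 is [[8, 4], [4, 2]] with rank 1, so corank 1. A Groebner basis of the Jacobian ideal J(f) in C{u,v} is {v^2, u + v/2}; counting standard monomials gives mu = 2. Corank 1: A-series; mu = 2 gives A_2.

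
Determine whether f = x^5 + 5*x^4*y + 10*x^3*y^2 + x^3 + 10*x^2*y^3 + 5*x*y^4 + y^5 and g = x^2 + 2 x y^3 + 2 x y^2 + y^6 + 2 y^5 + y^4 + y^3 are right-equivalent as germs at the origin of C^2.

No.

The Hessian of f at 0 has rank 0. Corank 2; j^3 = x^3 is a perfect cube, so E-series; the 5-jet and mu = 8 give E_8. The Hessian of g at 0 has rank 1. Corank 1: A-series; mu = 2 gives A_2. f is E_8 but g is A_2, hence not right-equivalent.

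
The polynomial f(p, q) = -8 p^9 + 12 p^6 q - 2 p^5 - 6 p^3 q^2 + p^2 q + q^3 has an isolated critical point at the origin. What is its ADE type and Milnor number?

Type D_4, Milnor number mu = 4.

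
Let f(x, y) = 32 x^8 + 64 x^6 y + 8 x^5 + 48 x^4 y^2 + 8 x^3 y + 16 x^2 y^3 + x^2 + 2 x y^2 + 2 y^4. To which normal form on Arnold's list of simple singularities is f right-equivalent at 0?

A_{3}

The Hessian of f at 0 has rank 1. Corank 1: A-series; mu = 3 gives A_3.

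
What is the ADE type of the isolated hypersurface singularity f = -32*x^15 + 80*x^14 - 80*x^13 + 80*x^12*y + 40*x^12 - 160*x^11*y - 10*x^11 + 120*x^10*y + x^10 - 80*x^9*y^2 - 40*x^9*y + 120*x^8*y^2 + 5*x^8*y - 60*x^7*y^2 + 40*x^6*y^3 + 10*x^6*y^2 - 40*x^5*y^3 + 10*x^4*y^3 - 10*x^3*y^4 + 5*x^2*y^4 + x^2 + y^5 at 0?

A_{4}

The Hessian of f at 0 is [[2, 0], [0, 0]] with rank 1, so corank 1. A Groebner basis of the Jacobian ideal J(f) in C{x,y} is {y^4, x}; counting standard monomials gives mu = 4. Corank 1: A-series; mu = 4 gives A_4.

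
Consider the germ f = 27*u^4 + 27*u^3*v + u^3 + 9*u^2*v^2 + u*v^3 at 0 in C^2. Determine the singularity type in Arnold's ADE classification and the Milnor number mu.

Type E7, Milnor number mu = 7.

The Hessian of f at 0 has rank 0. Corank 2; j^3 = u^3 is a perfect cube, so E-series; the 4-jet and mu = 7 give E_7.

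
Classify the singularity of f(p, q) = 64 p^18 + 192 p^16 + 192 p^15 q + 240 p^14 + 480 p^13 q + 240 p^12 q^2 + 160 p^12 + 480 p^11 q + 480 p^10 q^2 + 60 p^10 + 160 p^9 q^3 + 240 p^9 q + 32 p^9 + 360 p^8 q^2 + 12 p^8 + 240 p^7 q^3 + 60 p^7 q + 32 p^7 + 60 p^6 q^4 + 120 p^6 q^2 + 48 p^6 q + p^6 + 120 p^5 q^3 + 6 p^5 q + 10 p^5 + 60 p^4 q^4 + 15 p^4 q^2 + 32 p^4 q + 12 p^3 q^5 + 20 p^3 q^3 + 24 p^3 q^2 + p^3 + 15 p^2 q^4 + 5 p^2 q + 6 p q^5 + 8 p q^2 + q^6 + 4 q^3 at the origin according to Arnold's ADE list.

The Hessian of f at 0 has rank 0. Corank 2; j^3 = (p + q)*(p + 2*q)^2 has shape L^2 M (L != M), so D-series; mu = 7 gives D_7.

D_7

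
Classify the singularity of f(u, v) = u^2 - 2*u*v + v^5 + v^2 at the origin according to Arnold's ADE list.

The Hessian of f at 0 is [[2, -2], [-2, 2]] with rank 1, so corank 1. A Groebner basis of the Jacobian ideal J(f) in C{u,v} is {v^4, u - v}; counting standard monomials gives mu = 4. Corank 1: A-series; mu = 4 gives A_4.

A4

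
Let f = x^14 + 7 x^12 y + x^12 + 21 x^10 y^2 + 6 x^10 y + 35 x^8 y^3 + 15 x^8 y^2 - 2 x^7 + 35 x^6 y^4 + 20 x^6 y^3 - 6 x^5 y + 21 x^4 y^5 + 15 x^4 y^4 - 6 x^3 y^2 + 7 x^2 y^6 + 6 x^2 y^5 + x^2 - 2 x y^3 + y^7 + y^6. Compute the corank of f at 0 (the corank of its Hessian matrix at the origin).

1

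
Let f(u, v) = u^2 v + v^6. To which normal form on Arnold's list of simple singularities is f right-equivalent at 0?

D_{7}

The Hessian of f at 0 has rank 0. Corank 2; j^3 = u^2*v has shape L^2 M (L != M), so D-series; mu = 7 gives D_7.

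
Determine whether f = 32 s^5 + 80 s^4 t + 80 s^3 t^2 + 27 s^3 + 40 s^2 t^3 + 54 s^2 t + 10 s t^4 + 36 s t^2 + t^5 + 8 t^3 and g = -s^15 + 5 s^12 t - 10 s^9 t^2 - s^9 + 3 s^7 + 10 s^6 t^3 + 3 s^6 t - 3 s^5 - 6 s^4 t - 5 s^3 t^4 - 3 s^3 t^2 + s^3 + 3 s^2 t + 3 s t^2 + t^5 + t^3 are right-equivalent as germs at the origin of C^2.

The Hessian of f at 0 has rank 0. Corank 2; j^3 = (3*s + 2*t)^3 is a perfect cube, so E-series; the 5-jet and mu = 8 give E_8. The Hessian of g at 0 has rank 0. Corank 2; j^3 = (s + t)^3 is a perfect cube, so E-series; the 5-jet and mu = 8 give E_8. Both have type E_8, hence right-equivalent.

Yes.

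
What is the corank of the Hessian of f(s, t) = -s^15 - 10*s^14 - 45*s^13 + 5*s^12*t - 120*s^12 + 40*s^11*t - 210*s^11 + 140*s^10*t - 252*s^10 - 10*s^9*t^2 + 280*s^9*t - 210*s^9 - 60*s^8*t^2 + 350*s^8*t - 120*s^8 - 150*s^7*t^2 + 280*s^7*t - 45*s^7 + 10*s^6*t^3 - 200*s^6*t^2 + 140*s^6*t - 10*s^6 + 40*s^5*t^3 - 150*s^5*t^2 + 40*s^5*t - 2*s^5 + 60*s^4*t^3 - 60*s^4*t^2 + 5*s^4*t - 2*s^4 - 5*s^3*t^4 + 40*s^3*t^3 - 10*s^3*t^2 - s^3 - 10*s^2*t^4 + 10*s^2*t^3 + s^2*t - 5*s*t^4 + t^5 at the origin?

2

The Hessian at 0 is [[0, 0], [0, 0]] of rank 0; hence corank 2.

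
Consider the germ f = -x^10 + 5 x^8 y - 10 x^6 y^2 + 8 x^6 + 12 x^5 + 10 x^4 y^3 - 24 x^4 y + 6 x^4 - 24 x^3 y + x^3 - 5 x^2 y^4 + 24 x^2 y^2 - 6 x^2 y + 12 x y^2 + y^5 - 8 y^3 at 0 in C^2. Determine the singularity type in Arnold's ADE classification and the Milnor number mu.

The Hessian of f at 0 has rank 0. Corank 2; j^3 = (x - 2*y)^3 is a perfect cube, so E-series; the 5-jet and mu = 8 give E_8.

Type E8, Milnor number mu = 8.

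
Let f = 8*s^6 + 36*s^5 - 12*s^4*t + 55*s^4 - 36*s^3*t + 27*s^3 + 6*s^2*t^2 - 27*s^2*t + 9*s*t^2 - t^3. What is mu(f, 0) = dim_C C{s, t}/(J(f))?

6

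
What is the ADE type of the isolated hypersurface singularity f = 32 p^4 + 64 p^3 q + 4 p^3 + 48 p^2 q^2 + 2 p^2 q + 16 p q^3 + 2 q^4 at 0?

D_5

The Hessian of f at 0 has rank 0. Corank 2; j^3 = 2*p^2*(2*p + q) has shape L^2 M (L != M), so D-series; mu = 5 gives D_5.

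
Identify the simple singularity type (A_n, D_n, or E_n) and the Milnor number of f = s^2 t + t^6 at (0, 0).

Type D_{7}, Milnor number mu = 7.

The Hessian of f at 0 has rank 0. Corank 2; j^3 = s^2*t has shape L^2 M (L != M), so D-series; mu = 7 gives D_7.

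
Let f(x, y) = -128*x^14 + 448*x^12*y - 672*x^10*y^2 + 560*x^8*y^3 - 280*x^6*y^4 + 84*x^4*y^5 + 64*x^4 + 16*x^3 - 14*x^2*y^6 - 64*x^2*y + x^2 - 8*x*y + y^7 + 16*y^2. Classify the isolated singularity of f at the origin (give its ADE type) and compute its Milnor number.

Type A_6, Milnor number mu = 6.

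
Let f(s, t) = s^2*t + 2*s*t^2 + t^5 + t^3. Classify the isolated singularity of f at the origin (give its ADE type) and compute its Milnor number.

The Hessian of f at 0 is [[0, 0], [0, 0]] with rank 0, so corank 2. A Groebner basis of the Jacobian ideal J(f) in C{s,t} is {s^2/5 + t^4 - t^2/5, s^3 + t^3, s*t + t^2}; counting standard monomials gives mu = 6. Corank 2; j^3 = t*(s + t)^2 has shape L^2 M (L != M), so D-series; mu = 6 gives D_6.

Type D_{6}, Milnor number mu = 6.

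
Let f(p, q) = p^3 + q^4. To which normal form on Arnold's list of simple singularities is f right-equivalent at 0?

The Hessian of f at 0 is [[0, 0], [0, 0]] with rank 0, so corank 2. A Groebner basis of the Jacobian ideal J(f) in C{p,q} is {q^3, p^2}; counting standard monomials gives mu = 6. Corank 2; j^3 = p^3 is a perfect cube, so E-series; the 4-jet and mu = 6 give E_6.

E_6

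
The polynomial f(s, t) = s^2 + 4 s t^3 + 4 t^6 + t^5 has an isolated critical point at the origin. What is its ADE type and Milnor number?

The Hessian of f at 0 has rank 1. Corank 1: A-series; mu = 4 gives A_4.

Type A4, Milnor number mu = 4.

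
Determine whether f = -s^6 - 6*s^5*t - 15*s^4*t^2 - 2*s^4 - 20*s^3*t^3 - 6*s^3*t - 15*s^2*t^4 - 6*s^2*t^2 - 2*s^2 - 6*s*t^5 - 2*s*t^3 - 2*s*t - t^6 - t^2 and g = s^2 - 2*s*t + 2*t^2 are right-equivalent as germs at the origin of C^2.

Yes.

The Hessian of f at 0 has rank 2. Corank 0: nondegenerate Morse point, so A_1. The Hessian of g at 0 has rank 2. Corank 0: nondegenerate Morse point, so A_1. Both have type A_1, hence right-equivalent.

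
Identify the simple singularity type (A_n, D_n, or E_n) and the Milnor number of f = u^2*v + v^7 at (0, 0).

Type D_{8}, Milnor number mu = 8.

The Hessian of f at 0 is [[0, 0], [0, 0]] with rank 0, so corank 2. A Groebner basis of the Jacobian ideal J(f) in C{u,v} is {u^2/7 + v^6, u^3, u*v}; counting standard monomials gives mu = 8. Corank 2; j^3 = u^2*v has shape L^2 M (L != M), so D-series; mu = 8 gives D_8.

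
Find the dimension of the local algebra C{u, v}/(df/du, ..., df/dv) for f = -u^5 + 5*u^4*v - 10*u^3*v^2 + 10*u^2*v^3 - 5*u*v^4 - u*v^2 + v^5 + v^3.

The Hessian of f at 0 is [[0, 0], [0, 0]] with rank 0, so corank 2. A Groebner basis of the Jacobian ideal J(f) in C{u,v} is {u^4 + v^2/5, v^3, u*v - v^2}; counting standard monomials gives mu = 6. Corank 2; j^3 = -v^2*(u - v) has shape L^2 M (L != M), so D-series; mu = 6 gives D_6.

6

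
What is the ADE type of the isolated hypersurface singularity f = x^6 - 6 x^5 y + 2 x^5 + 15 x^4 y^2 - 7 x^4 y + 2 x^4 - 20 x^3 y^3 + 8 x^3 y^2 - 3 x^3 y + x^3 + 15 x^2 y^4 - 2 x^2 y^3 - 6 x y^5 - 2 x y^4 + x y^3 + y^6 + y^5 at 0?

E_7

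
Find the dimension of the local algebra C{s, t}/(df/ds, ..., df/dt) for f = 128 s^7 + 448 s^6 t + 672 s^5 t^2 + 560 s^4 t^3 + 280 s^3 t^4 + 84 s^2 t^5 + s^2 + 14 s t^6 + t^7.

The Hessian of f at 0 has rank 1. Corank 1: A-series; mu = 6 gives A_6.

6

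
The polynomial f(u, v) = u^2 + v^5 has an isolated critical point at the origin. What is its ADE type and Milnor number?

Type A_{4}, Milnor number mu = 4.

The Hessian of f at 0 is [[2, 0], [0, 0]] with rank 1, so corank 1. A Groebner basis of the Jacobian ideal J(f) in C{u,v} is {v^4, u}; counting standard monomials gives mu = 4. Corank 1: A-series; mu = 4 gives A_4.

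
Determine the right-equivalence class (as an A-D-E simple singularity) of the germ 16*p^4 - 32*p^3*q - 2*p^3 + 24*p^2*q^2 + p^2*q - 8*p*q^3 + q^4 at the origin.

D5

The Hessian of f at 0 is [[0, 0], [0, 0]] with rank 0, so corank 2. A Groebner basis of the Jacobian ideal J(f) in C{p,q} is {p*q^2, p*q/8 + q^3, p^2 - p*q/2}; counting standard monomials gives mu = 5. Corank 2; j^3 = -p^2*(2*p - q) has shape L^2 M (L != M), so D-series; mu = 5 gives D_5.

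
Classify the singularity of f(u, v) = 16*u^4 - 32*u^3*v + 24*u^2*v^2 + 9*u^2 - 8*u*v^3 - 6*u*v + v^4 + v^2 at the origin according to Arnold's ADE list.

The Hessian of f at 0 is [[18, -6], [-6, 2]] with rank 1, so corank 1. A Groebner basis of the Jacobian ideal J(f) in C{u,v} is {v^3, u - v/3}; counting standard monomials gives mu = 3. Corank 1: A-series; mu = 3 gives A_3.

A_{3}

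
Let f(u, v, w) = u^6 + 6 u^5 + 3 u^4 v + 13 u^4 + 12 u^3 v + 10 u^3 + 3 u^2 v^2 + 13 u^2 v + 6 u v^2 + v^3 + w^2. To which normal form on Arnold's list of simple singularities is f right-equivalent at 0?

D4

The Hessian of f at 0 has rank 1. Corank 2; j^3 = (2*u + v)*(5*u^2 + 4*u*v + v^2) splits into three distinct lines over C (the quadratic factor has nonzero discriminant), so D_4.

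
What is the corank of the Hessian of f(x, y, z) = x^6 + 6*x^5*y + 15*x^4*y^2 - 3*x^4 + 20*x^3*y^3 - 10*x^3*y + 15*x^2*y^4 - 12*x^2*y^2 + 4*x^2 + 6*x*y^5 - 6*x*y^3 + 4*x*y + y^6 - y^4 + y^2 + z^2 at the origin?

1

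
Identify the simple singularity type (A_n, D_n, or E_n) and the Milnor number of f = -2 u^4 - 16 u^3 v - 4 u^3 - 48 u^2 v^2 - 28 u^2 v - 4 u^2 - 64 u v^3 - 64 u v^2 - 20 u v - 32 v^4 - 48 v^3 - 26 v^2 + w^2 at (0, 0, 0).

The Hessian of f at 0 has rank 3. Corank 0: nondegenerate Morse point, so A_1.

Type A1, Milnor number mu = 1.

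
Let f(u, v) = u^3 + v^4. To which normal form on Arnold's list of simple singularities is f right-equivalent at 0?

E_{6}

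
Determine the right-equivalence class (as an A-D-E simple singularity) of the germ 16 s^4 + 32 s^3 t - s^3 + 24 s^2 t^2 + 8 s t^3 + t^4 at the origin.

E6

The Hessian of f at 0 has rank 0. Corank 2; j^3 = -s^3 is a perfect cube, so E-series; the 4-jet and mu = 6 give E_6.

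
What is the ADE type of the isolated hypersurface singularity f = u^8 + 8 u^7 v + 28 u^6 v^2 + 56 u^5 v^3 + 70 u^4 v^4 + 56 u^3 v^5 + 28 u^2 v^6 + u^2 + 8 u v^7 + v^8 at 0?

The Hessian of f at 0 is [[2, 0], [0, 0]] with rank 1, so corank 1. A Groebner basis of the Jacobian ideal J(f) in C{u,v} is {v^7, u}; counting standard monomials gives mu = 7. Corank 1: A-series; mu = 7 gives A_7.

A_{7}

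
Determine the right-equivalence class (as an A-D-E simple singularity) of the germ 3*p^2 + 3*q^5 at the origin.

A4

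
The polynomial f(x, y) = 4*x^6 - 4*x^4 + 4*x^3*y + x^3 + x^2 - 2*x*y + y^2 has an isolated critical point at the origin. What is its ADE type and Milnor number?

Type A2, Milnor number mu = 2.

The Hessian of f at 0 is [[2, -2], [-2, 2]] with rank 1, so corank 1. A Groebner basis of the Jacobian ideal J(f) in C{x,y} is {y^2, x - y}; counting standard monomials gives mu = 2. Corank 1: A-series; mu = 2 gives A_2.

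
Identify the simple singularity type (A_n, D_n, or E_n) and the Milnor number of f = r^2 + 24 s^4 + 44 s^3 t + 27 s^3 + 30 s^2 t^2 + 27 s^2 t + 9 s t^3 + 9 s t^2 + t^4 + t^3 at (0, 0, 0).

Type E_{7}, Milnor number mu = 7.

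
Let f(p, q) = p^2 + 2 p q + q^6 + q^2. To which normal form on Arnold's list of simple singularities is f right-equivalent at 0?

The Hessian of f at 0 has rank 1. Corank 1: A-series; mu = 5 gives A_5.

A_{5}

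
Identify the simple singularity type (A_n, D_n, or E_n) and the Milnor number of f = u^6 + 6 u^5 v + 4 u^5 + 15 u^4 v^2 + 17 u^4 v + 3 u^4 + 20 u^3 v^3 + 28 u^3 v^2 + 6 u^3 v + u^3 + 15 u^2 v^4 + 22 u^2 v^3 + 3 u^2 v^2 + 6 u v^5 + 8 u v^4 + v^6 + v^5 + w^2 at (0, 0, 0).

Type E_{8}, Milnor number mu = 8.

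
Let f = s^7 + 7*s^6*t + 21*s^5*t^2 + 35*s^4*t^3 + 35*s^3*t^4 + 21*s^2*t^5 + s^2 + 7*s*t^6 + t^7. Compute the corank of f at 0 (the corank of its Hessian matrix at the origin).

1

Hessian at 0 has rank 1.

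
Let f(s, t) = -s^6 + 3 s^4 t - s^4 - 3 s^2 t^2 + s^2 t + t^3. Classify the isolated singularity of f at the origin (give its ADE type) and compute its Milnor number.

The Hessian of f at 0 is [[0, 0], [0, 0]] with rank 0, so corank 2. A Groebner basis of the Jacobian ideal J(f) in C{s,t} is {t^3, s^2 + 3*t^2, s*t}; counting standard monomials gives mu = 4. Corank 2; j^3 = t*(s^2 + t^2) splits into three distinct lines over C (the quadratic factor has nonzero discriminant), so D_4.

Type D_4, Milnor number mu = 4.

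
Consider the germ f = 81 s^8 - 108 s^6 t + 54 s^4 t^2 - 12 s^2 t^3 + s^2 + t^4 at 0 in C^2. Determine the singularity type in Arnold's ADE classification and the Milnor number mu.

The Hessian of f at 0 has rank 1. Corank 1: A-series; mu = 3 gives A_3.

Type A3, Milnor number mu = 3.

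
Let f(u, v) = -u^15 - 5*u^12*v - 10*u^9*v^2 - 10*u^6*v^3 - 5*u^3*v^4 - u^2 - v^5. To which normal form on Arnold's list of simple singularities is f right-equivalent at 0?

A_{4}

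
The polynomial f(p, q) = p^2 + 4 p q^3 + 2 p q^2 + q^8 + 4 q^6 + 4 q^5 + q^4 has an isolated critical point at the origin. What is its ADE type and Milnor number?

Type A7, Milnor number mu = 7.

The Hessian of f at 0 is [[2, 0], [0, 0]] with rank 1, so corank 1. A Groebner basis of the Jacobian ideal J(f) in C{p,q} is {p^3 + p^2/4 + p*q^2/2 - p*q/8 + p/16 + q^2/16, p^2*q - p^2 - 3*p*q^2/2 + p*q/4 - p/8 - q^2/8, p/2 + q^3 + q^2/2}; counting standard monomials gives mu = 7. Corank 1: A-series; mu = 7 gives A_7.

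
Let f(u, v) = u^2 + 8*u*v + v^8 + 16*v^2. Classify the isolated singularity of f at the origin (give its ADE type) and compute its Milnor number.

Type A_{7}, Milnor number mu = 7.

The Hessian of f at 0 has rank 1. Corank 1: A-series; mu = 7 gives A_7.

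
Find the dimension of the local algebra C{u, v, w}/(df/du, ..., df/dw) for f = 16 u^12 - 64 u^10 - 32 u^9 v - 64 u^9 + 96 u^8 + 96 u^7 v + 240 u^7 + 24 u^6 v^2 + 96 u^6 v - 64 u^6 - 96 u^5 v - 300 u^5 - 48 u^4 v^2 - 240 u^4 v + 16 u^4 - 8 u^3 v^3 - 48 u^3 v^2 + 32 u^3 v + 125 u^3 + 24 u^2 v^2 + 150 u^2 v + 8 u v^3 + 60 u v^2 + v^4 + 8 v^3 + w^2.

The Hessian of f at 0 is [[0, 0, 0], [0, 0, 0], [0, 0, 2]] with rank 1, so corank 2. A Groebner basis of the Jacobian ideal J(f) in C{u,v,w} is {v^4, u*v^2 + 13*v^3/30, u^2 + 4*u*v/5 + 4*v^2/25, w}; counting standard monomials gives mu = 6. Corank 2; j^3 = (5*u + 2*v)^3 is a perfect cube, so E-series; the 4-jet and mu = 6 give E_6.

6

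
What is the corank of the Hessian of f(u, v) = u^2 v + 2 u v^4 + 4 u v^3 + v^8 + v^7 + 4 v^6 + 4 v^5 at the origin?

2

Hessian at 0 has rank 0.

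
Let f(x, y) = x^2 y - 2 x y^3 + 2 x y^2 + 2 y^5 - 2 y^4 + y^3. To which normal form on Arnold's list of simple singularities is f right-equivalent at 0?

D_{6}

The Hessian of f at 0 has rank 0. Corank 2; j^3 = y*(x + y)^2 has shape L^2 M (L != M), so D-series; mu = 6 gives D_6.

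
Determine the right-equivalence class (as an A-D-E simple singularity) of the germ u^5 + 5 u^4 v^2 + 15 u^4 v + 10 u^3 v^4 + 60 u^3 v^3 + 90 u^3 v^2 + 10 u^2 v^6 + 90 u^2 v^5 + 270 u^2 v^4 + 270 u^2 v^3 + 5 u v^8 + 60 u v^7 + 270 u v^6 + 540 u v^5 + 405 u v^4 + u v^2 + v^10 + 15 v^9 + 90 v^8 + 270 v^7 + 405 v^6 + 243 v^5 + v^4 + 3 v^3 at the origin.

D6

The Hessian of f at 0 has rank 0. Corank 2; j^3 = v^2*(u + 3*v) has shape L^2 M (L != M), so D-series; mu = 6 gives D_6.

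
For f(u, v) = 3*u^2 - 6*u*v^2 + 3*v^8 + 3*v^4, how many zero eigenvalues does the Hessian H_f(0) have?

1

Hessian at 0 has rank 1.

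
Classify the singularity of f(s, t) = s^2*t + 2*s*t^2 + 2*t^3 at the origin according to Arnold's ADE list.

The Hessian of f at 0 is [[0, 0], [0, 0]] with rank 0, so corank 2. A Groebner basis of the Jacobian ideal J(f) in C{s,t} is {t^3, s^2 + 2*t^2, s*t + t^2}; counting standard monomials gives mu = 4. Corank 2; j^3 = t*(s^2 + 2*s*t + 2*t^2) splits into three distinct lines over C (the quadratic factor has nonzero discriminant), so D_4.

D4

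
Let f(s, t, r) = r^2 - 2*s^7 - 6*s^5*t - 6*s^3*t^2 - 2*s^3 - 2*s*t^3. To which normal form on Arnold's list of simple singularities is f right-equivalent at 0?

E_{7}

The Hessian of f at 0 has rank 1. Corank 2; j^3 = -2*s^3 is a perfect cube, so E-series; the 4-jet and mu = 7 give E_7.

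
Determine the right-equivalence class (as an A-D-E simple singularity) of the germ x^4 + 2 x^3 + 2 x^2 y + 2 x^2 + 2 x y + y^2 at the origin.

A_{1}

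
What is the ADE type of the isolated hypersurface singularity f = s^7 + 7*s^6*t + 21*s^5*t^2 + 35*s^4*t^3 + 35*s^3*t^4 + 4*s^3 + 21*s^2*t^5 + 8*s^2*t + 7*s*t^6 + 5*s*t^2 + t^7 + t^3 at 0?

The Hessian of f at 0 has rank 0. Corank 2; j^3 = (s + t)*(2*s + t)^2 has shape L^2 M (L != M), so D-series; mu = 8 gives D_8.

D_8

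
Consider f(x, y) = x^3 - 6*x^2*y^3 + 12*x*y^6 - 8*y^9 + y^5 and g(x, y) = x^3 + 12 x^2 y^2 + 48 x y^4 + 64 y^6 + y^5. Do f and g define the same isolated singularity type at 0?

Yes.

The Hessian of f at 0 has rank 0. Corank 2; j^3 = x^3 is a perfect cube, so E-series; the 5-jet and mu = 8 give E_8. The Hessian of g at 0 has rank 0. Corank 2; j^3 = x^3 is a perfect cube, so E-series; the 5-jet and mu = 8 give E_8. Both have type E_8, hence right-equivalent.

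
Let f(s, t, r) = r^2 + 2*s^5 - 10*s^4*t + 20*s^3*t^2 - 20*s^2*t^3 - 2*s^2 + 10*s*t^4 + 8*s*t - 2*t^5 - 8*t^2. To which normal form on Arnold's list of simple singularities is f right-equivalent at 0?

The Hessian of f at 0 has rank 2. Corank 1: A-series; mu = 4 gives A_4.

A_4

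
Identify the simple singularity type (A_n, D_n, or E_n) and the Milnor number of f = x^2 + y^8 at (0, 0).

Type A7, Milnor number mu = 7.

The Hessian of f at 0 has rank 1. Corank 1: A-series; mu = 7 gives A_7.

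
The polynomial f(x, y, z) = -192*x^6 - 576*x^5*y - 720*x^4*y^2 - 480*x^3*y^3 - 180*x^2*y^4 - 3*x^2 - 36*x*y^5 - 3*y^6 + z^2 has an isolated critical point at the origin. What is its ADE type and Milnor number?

The Hessian of f at 0 has rank 2. Corank 1: A-series; mu = 5 gives A_5.

Type A_{5}, Milnor number mu = 5.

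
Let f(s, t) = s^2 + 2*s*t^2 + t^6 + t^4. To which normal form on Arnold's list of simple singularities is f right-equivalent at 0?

A_5

The Hessian of f at 0 has rank 1. Corank 1: A-series; mu = 5 gives A_5.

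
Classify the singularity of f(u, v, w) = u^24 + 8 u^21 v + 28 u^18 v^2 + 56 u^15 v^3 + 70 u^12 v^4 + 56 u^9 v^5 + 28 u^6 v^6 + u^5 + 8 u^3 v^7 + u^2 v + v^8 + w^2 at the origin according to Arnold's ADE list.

D9

The Hessian of f at 0 is [[0, 0, 0], [0, 0, 0], [0, 0, 2]] with rank 1, so corank 2. A Groebner basis of the Jacobian ideal J(f) in C{u,v,w} is {u^2/8 + v^7, u^3, u*v, w}; counting standard monomials gives mu = 9. Corank 2; j^3 = u^2*v has shape L^2 M (L != M), so D-series; mu = 9 gives D_9.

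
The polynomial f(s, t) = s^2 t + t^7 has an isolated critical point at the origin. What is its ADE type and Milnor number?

The Hessian of f at 0 is [[0, 0], [0, 0]] with rank 0, so corank 2. A Groebner basis of the Jacobian ideal J(f) in C{s,t} is {s^2/7 + t^6, s^3, s*t}; counting standard monomials gives mu = 8. Corank 2; j^3 = s^2*t has shape L^2 M (L != M), so D-series; mu = 8 gives D_8.

Type D_{8}, Milnor number mu = 8.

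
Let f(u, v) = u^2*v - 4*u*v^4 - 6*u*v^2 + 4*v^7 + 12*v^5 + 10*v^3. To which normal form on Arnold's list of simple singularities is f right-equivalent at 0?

D_{4}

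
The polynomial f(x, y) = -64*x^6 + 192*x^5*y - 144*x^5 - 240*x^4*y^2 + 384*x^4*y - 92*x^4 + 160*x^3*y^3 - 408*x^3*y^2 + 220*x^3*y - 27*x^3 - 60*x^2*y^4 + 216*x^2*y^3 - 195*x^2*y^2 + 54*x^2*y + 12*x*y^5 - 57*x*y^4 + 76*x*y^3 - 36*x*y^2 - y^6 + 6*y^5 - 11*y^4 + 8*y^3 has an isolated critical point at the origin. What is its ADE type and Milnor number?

The Hessian of f at 0 is [[0, 0], [0, 0]] with rank 0, so corank 2. A Groebner basis of the Jacobian ideal J(f) in C{x,y} is {x^3 - 54*x^2 + 72*x*y - 24*y^2, x^2*y - 90*x^2 + 120*x*y - 40*y^2, -297*x^2/2 + x*y^2 + 198*x*y - 66*y^2, -243*x^2 + 324*x*y + y^3 - 108*y^2}; counting standard monomials gives mu = 6. Corank 2; j^3 = -(3*x - 2*y)^3 is a perfect cube, so E-series; the 4-jet and mu = 6 give E_6.

Type E6, Milnor number mu = 6.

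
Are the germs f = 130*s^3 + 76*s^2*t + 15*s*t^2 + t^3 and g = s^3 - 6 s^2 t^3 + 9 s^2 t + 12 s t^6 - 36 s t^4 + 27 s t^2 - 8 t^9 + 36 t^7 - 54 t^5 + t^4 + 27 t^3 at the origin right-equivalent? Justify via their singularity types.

No.

The Hessian of f at 0 has rank 0. Corank 2; j^3 = (5*s + t)*(26*s^2 + 10*s*t + t^2) splits into three distinct lines over C (the quadratic factor has nonzero discriminant), so D_4. The Hessian of g at 0 has rank 0. Corank 2; j^3 = (s + 3*t)^3 is a perfect cube, so E-series; the 4-jet and mu = 6 give E_6. f is D_4 but g is E_6, hence not right-equivalent.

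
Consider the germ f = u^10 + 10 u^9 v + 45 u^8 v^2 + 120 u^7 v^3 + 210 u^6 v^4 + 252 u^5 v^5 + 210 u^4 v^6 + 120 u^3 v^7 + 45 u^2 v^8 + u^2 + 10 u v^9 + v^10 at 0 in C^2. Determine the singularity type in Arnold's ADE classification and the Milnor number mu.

Type A9, Milnor number mu = 9.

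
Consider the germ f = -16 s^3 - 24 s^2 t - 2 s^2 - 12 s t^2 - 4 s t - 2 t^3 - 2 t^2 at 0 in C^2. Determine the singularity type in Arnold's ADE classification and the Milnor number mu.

Type A2, Milnor number mu = 2.

The Hessian of f at 0 has rank 1. Corank 1: A-series; mu = 2 gives A_2.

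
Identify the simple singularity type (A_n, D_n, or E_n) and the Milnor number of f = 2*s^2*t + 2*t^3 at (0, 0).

Type D_4, Milnor number mu = 4.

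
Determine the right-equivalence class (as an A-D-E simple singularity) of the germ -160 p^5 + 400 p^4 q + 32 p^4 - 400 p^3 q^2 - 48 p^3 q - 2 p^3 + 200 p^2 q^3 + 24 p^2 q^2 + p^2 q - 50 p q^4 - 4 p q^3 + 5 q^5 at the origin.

The Hessian of f at 0 has rank 0. Corank 2; j^3 = -p^2*(2*p - q) has shape L^2 M (L != M), so D-series; mu = 6 gives D_6.

D6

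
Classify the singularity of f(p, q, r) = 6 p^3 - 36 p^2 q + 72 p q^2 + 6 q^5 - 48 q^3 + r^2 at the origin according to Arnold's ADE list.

E8

The Hessian of f at 0 has rank 1. Corank 2; j^3 = 6*(p - 2*q)^3 is a perfect cube, so E-series; the 5-jet and mu = 8 give E_8.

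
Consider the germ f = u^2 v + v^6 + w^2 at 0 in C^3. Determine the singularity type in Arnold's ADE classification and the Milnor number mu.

The Hessian of f at 0 is [[0, 0, 0], [0, 0, 0], [0, 0, 2]] with rank 1, so corank 2. A Groebner basis of the Jacobian ideal J(f) in C{u,v,w} is {u^2/6 + v^5, u^3, u*v, w}; counting standard monomials gives mu = 7. Corank 2; j^3 = u^2*v has shape L^2 M (L != M), so D-series; mu = 7 gives D_7.

Type D_7, Milnor number mu = 7.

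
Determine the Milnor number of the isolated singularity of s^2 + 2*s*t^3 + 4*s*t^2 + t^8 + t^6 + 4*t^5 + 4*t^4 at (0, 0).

7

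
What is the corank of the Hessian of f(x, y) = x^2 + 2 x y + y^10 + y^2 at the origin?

1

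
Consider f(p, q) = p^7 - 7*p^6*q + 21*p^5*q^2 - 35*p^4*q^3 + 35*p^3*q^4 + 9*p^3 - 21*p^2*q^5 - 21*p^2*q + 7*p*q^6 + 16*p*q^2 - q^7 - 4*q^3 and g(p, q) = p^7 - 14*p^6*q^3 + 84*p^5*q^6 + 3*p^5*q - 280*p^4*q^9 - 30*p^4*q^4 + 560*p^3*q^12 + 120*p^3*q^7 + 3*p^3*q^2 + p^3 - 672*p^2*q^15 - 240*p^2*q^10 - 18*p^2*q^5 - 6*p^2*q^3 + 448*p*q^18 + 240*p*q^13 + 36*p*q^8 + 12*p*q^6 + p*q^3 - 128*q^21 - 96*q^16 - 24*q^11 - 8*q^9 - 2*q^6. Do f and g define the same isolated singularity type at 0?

No.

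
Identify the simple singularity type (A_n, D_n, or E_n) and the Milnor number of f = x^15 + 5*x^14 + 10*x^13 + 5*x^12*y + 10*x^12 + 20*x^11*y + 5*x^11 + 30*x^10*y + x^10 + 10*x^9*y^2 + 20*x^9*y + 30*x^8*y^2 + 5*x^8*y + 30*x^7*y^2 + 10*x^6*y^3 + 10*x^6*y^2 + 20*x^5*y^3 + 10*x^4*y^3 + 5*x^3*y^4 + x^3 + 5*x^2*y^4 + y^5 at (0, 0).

Type E_8, Milnor number mu = 8.

The Hessian of f at 0 has rank 0. Corank 2; j^3 = x^3 is a perfect cube, so E-series; the 5-jet and mu = 8 give E_8.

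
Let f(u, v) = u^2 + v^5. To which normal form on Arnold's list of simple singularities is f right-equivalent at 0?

A_{4}

The Hessian of f at 0 has rank 1. Corank 1: A-series; mu = 4 gives A_4.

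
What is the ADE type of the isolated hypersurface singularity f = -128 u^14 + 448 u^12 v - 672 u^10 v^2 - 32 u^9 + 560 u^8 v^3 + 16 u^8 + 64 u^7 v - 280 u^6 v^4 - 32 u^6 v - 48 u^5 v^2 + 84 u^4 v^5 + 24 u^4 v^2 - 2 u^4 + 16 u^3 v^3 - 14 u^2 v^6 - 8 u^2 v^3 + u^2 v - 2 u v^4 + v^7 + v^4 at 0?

D_{5}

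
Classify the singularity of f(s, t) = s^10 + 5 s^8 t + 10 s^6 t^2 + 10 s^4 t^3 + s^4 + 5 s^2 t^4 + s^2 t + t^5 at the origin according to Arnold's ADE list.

D_{6}

The Hessian of f at 0 has rank 0. Corank 2; j^3 = s^2*t has shape L^2 M (L != M), so D-series; mu = 6 gives D_6.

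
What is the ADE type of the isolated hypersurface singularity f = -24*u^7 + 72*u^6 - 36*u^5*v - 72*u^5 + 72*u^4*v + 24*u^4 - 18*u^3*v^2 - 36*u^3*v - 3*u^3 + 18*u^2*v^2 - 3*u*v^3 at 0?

The Hessian of f at 0 has rank 0. Corank 2; j^3 = -3*u^3 is a perfect cube, so E-series; the 4-jet and mu = 7 give E_7.

E7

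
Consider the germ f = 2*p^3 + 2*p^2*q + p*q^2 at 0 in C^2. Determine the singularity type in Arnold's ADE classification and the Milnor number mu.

Type D4, Milnor number mu = 4.

The Hessian of f at 0 has rank 0. Corank 2; j^3 = p*(2*p^2 + 2*p*q + q^2) splits into three distinct lines over C (the quadratic factor has nonzero discriminant), so D_4.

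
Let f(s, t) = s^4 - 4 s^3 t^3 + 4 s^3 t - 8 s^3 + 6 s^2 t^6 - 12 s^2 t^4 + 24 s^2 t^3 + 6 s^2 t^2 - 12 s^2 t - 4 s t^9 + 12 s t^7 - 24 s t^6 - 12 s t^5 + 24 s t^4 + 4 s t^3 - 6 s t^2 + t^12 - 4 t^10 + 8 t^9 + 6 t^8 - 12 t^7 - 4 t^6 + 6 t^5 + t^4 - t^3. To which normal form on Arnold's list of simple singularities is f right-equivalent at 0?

E6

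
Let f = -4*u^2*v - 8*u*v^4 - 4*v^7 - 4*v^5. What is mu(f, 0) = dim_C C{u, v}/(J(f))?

6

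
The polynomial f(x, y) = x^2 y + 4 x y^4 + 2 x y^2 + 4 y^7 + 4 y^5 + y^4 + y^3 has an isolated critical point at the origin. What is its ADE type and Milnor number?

Type D5, Milnor number mu = 5.

The Hessian of f at 0 has rank 0. Corank 2; j^3 = y*(x + y)^2 has shape L^2 M (L != M), so D-series; mu = 5 gives D_5.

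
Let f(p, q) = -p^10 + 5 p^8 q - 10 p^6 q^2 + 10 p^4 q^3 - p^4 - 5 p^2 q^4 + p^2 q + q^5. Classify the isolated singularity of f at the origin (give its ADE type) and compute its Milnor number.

Type D_6, Milnor number mu = 6.

The Hessian of f at 0 has rank 0. Corank 2; j^3 = p^2*q has shape L^2 M (L != M), so D-series; mu = 6 gives D_6.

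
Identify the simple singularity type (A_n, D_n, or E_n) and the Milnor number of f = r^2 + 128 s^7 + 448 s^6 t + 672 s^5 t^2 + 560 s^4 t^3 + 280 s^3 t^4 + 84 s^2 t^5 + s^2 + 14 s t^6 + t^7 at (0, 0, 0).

Type A_6, Milnor number mu = 6.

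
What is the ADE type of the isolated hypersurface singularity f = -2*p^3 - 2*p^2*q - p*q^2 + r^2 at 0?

D_{4}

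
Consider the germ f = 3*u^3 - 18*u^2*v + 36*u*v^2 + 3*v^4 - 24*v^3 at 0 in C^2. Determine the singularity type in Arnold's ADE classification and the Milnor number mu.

The Hessian of f at 0 has rank 0. Corank 2; j^3 = 3*(u - 2*v)^3 is a perfect cube, so E-series; the 4-jet and mu = 6 give E_6.

Type E6, Milnor number mu = 6.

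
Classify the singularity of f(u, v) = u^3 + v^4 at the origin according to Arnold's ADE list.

E_6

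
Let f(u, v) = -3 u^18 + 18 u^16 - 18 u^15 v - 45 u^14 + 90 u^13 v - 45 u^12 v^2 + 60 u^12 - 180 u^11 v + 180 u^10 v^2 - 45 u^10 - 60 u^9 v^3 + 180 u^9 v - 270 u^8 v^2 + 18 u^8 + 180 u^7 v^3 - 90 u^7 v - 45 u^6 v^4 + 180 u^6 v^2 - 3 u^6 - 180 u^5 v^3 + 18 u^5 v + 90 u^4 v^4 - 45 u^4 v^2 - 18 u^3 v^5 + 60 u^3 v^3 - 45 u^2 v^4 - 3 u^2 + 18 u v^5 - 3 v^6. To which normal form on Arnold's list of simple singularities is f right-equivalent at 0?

The Hessian of f at 0 is [[-6, 0], [0, 0]] with rank 1, so corank 1. A Groebner basis of the Jacobian ideal J(f) in C{u,v} is {v^5, u}; counting standard monomials gives mu = 5. Corank 1: A-series; mu = 5 gives A_5.

A5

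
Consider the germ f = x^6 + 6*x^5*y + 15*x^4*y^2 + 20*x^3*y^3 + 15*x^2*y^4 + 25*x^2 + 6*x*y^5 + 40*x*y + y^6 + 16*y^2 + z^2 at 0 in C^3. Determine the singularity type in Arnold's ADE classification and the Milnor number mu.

The Hessian of f at 0 has rank 2. Corank 1: A-series; mu = 5 gives A_5.

Type A_5, Milnor number mu = 5.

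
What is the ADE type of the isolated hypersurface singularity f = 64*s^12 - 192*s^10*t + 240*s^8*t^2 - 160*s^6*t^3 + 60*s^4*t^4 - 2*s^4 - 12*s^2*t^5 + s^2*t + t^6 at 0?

D_7

The Hessian of f at 0 is [[0, 0], [0, 0]] with rank 0, so corank 2. A Groebner basis of the Jacobian ideal J(f) in C{s,t} is {s^2/6 + t^5, s^3, s*t}; counting standard monomials gives mu = 7. Corank 2; j^3 = s^2*t has shape L^2 M (L != M), so D-series; mu = 7 gives D_7.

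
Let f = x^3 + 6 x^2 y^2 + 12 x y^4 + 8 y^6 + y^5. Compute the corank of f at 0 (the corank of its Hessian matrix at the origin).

2

Hessian at 0 has rank 0.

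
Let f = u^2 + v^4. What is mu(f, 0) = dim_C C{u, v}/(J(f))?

The Hessian of f at 0 has rank 1. Corank 1: A-series; mu = 3 gives A_3.

3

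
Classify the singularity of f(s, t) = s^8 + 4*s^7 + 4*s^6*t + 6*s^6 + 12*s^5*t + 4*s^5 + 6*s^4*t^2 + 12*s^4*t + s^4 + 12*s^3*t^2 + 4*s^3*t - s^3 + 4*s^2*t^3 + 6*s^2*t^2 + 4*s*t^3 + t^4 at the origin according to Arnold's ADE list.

The Hessian of f at 0 has rank 0. Corank 2; j^3 = -s^3 is a perfect cube, so E-series; the 4-jet and mu = 6 give E_6.

E_6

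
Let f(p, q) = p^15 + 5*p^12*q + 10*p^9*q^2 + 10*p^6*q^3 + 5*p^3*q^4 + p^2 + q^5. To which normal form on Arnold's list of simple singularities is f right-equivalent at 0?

The Hessian of f at 0 is [[2, 0], [0, 0]] with rank 1, so corank 1. A Groebner basis of the Jacobian ideal J(f) in C{p,q} is {q^4, p}; counting standard monomials gives mu = 4. Corank 1: A-series; mu = 4 gives A_4.

A_{4}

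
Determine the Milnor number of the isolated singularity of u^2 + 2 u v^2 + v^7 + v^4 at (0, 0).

The Hessian of f at 0 has rank 1. Corank 1: A-series; mu = 6 gives A_6.

6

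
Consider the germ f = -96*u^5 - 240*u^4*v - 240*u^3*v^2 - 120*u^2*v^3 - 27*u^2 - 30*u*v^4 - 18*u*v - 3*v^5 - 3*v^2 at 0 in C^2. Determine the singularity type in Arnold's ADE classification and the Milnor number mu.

The Hessian of f at 0 is [[-54, -18], [-18, -6]] with rank 1, so corank 1. A Groebner basis of the Jacobian ideal J(f) in C{u,v} is {v^4, u + v/3}; counting standard monomials gives mu = 4. Corank 1: A-series; mu = 4 gives A_4.

Type A_4, Milnor number mu = 4.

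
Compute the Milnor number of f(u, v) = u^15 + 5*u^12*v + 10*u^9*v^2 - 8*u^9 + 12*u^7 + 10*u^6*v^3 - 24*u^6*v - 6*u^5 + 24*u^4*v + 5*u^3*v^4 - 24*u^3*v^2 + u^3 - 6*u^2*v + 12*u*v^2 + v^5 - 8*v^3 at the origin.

The Hessian of f at 0 is [[0, 0], [0, 0]] with rank 0, so corank 2. A Groebner basis of the Jacobian ideal J(f) in C{u,v} is {-u^2/32 + u*v^3 + u*v/8 - v^2/8, v^4, u^3 - 12*u*v^2 + 16*v^3, u^2*v - 4*u*v^2 + 4*v^3}; counting standard monomials gives mu = 8. Corank 2; j^3 = (u - 2*v)^3 is a perfect cube, so E-series; the 5-jet and mu = 8 give E_8.

8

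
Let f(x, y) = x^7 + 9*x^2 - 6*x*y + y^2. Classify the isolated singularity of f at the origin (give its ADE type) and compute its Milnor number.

Type A_{6}, Milnor number mu = 6.

The Hessian of f at 0 has rank 1. Corank 1: A-series; mu = 6 gives A_6.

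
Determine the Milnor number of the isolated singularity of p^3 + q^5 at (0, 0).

The Hessian of f at 0 is [[0, 0], [0, 0]] with rank 0, so corank 2. A Groebner basis of the Jacobian ideal J(f) in C{p,q} is {q^4, p^2}; counting standard monomials gives mu = 8. Corank 2; j^3 = p^3 is a perfect cube, so E-series; the 5-jet and mu = 8 give E_8.

8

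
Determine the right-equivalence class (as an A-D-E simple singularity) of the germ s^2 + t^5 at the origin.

The Hessian of f at 0 has rank 1. Corank 1: A-series; mu = 4 gives A_4.

A_{4}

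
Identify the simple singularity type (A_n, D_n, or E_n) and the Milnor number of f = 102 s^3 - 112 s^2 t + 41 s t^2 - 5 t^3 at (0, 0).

Type D4, Milnor number mu = 4.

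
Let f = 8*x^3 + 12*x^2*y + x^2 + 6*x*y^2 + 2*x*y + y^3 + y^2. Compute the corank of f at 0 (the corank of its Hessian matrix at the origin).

1

The Hessian at 0 is [[2, 2], [2, 2]] of rank 1; hence corank 1.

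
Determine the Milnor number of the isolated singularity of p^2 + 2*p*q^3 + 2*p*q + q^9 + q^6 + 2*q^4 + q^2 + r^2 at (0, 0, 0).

8

The Hessian of f at 0 is [[2, 2, 0], [2, 2, 0], [0, 0, 2]] with rank 2, so corank 1. A Groebner basis of the Jacobian ideal J(f) in C{p,q,r} is {p^2*q^2 - 2*p^2 - 3*p*q - q^2, p^3 + 3*p^2*q + 3*p*q^2 - p - q, p + q^3 + q, r}; counting standard monomials gives mu = 8. Corank 1: A-series; mu = 8 gives A_8.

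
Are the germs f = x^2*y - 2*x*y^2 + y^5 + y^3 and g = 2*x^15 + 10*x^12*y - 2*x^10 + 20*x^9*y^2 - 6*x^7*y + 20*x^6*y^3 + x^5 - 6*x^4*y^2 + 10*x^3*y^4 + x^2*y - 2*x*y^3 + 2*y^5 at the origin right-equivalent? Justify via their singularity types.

Yes.

The Hessian of f at 0 is [[0, 0], [0, 0]] with rank 0, so corank 2. A Groebner basis of the Jacobian ideal J(f) in C{x,y} is {x^2/5 + y^4 - y^2/5, x^3 - y^3, x*y - y^2}; counting standard monomials gives mu = 6. Corank 2; j^3 = y*(x - y)^2 has shape L^2 M (L != M), so D-series; mu = 6 gives D_6. The Hessian of g at 0 is [[0, 0], [0, 0]] with rank 0, so corank 2. A Groebner basis of the Jacobian ideal J(g) in C{x,y} is {x^3, x^2*y, x^2/4 + x*y^2, -x*y + y^3}; counting standard monomials gives mu = 6. Corank 2; j^3 = x^2*y has shape L^2 M (L != M), so D-series; mu = 6 gives D_6. Both have type D_6, hence right-equivalent.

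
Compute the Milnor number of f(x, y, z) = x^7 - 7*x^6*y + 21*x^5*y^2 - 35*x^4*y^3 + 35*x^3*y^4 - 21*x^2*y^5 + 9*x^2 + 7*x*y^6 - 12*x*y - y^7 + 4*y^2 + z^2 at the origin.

The Hessian of f at 0 has rank 2. Corank 1: A-series; mu = 6 gives A_6.

6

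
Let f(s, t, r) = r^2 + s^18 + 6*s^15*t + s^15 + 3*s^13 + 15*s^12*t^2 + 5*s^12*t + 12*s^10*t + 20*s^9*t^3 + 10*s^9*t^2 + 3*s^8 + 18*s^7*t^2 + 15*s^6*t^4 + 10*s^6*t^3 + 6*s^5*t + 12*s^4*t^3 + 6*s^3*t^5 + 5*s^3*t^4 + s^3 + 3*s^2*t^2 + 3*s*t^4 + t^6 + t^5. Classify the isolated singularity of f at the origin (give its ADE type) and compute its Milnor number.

The Hessian of f at 0 has rank 1. Corank 2; j^3 = s^3 is a perfect cube, so E-series; the 5-jet and mu = 8 give E_8.

Type E_8, Milnor number mu = 8.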